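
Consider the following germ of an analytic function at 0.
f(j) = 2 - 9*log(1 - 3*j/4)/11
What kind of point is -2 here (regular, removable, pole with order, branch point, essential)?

The point is a regular point.

There is no denominator, hence no pole anywhere.
Branch term log(1 - j/(4/3)): argument at -2 is 5/2, nonzero, so -2 is not its branch point (a point on a principal cut is still regular for the continued germ).
So the germ continues analytically to -2.


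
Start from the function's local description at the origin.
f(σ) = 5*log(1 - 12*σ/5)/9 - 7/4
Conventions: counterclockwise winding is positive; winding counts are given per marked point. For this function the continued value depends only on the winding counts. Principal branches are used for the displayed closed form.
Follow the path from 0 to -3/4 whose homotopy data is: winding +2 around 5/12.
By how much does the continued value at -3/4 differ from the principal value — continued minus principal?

Continued minus principal equals (20/9)*pi*i.

The rational part is single-valued and drops out of the difference; each branch term changes only by its own monodromy.
(5/9)*log(1 - σ/(5/12)): each positive loop around 5/12 adds 2*pi*i to the log, so winding +2 contributes (5/9)*(2)*2*pi*i = (20/9)*pi*i.
Summing the contributions at σ = -3/4 gives (20/9)*pi*i.


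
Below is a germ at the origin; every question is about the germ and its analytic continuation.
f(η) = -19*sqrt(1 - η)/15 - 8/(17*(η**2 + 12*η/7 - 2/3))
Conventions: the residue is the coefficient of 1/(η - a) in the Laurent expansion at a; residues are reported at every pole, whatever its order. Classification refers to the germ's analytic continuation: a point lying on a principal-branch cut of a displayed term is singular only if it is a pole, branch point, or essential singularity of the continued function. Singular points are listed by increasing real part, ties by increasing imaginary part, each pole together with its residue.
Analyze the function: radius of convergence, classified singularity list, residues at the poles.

Denominator factor (η**2 + 12*η/7 - 2/3): discriminant 824/147, real irrational roots -6/7 + (1/21)*sqrt(618) and -6/7 - (1/21)*sqrt(618); poles of order 1, moduli -6/7 + (1/21)*sqrt(618) and 6/7 + (1/21)*sqrt(618).
Branch term (-19/15)*sqrt(1 - η/(1)): its argument vanishes at η = 1, a square-root branch point, modulus 1.
The radius of convergence is the smallest modulus among the singular points: -6/7 + (1/21)*sqrt(618).
The branch term is analytic at -6/7 - (1/21)*sqrt(618) and contributes nothing to the residue; only the rational part matters.
The factor η**2 + 12*η/7 - 2/3 splits as (η - a)(η - a') with a = -6/7 - (1/21)*sqrt(618), a' = -6/7 + (1/21)*sqrt(618). At the order-1 pole a set g(η) = (η - a)*(rational part) = [-8/17] / (η - a').
Simple pole: residue = g(a) at a = -6/7 - (1/21)*sqrt(618), which is (14/1751)*sqrt(618).
The branch term is analytic at -6/7 + (1/21)*sqrt(618) and contributes nothing to the residue; only the rational part matters.
The factor η**2 + 12*η/7 - 2/3 splits as (η - a)(η - a') with a = -6/7 + (1/21)*sqrt(618), a' = -6/7 - (1/21)*sqrt(618). At the order-1 pole a set g(η) = (η - a)*(rational part) = [-8/17] / (η - a').
Simple pole: residue = g(a) at a = -6/7 + (1/21)*sqrt(618), which is -(14/1751)*sqrt(618).
List the singular points by increasing real part (a conjugate pair: the negative imaginary part first).

Radius of convergence at 0: -6/7 + (1/21)*sqrt(618).
At -6/7 - (1/21)*sqrt(618): a pole of order 1; residue (14/1751)*sqrt(618).
At -6/7 + (1/21)*sqrt(618): a pole of order 1; residue -(14/1751)*sqrt(618).
At 1: an algebraic (square-root) branch point.


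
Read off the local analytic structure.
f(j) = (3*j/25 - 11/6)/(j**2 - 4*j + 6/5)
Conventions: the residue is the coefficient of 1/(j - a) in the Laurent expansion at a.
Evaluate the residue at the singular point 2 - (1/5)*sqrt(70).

The factor j**2 - 4*j + 6/5 splits as (j - a)(j - a') with a = 2 - (1/5)*sqrt(70), a' = 2 + (1/5)*sqrt(70). At the order-1 pole a set g(j) = (j - a)*f(j) = [3*j/25 - 11/6] / (j - a').
Simple pole: residue = g(a) at a = 2 - (1/5)*sqrt(70), which is 3/50 + (239/4200)*sqrt(70).

The residue is 3/50 + (239/4200)*sqrt(70).


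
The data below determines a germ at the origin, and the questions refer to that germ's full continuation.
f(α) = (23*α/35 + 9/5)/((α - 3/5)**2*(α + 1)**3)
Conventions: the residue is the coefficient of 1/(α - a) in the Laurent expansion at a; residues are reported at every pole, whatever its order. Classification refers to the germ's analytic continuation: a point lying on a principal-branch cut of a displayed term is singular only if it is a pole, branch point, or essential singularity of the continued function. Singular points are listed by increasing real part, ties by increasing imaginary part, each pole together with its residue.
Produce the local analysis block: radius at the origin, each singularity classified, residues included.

Radius of convergence at 0: 3/5.
At -1: a pole of order 3; residue 3025/3584.
At 3/5: a pole of order 2; residue -3025/3584.

Denominator factor (α + 1)^3: pole of order 3 at -1, modulus 1.
Denominator factor (α - 3/5)^2: pole of order 2 at 3/5, modulus 3/5.
The radius of convergence is the smallest modulus among the singular points: 3/5.
At the order-3 pole -1 set g(α) = (α - (-1))^3*f(α) = (23*α/35 + 9/5)/(α - 3/5)**2.
Order-3 pole: residue = g''(a)/2; g''(-1) = 3025/1792, so the residue is 3025/3584.
At the order-2 pole 3/5 set g(α) = (α - (3/5))^2*f(α) = (23*α/35 + 9/5)/(α + 1)**3.
Order-2 pole: residue = g'(a); g'(3/5) = -3025/3584, so the residue is -3025/3584.
List the singular points by increasing real part (a conjugate pair: the negative imaginary part first).


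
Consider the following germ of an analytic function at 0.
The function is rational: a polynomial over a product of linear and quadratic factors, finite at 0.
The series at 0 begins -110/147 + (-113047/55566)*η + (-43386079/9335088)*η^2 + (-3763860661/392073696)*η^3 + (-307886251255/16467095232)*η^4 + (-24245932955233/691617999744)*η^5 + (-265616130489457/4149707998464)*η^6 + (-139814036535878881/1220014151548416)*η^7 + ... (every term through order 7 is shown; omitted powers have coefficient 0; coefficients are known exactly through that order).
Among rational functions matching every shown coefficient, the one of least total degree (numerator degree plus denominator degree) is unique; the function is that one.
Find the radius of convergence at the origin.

No rational of total degree below 5 reproduces all 8 coefficients; solving the [2/3] Pade equations on them gives f(η) = (3*η**2/8 - 29*η/27 + 20/11)/((η - 6)*(η - 7/11)**2), whose expansion matches every shown term.
Denominator factor (η - 7/11)^2: pole of order 2 at 7/11, modulus 7/11.
Denominator factor (η - 6): pole of order 1 at 6, modulus 6.
The radius of convergence is the smallest modulus among the singular points: 7/11.

The radius of convergence is 7/11.


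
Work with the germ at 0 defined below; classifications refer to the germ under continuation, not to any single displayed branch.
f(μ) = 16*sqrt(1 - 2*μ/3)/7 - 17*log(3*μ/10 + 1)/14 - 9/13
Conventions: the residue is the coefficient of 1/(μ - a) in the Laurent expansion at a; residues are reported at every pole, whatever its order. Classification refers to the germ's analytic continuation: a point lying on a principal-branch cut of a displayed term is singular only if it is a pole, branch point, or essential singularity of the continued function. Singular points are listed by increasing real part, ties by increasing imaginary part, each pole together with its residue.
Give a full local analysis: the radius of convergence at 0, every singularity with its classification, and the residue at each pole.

Radius of convergence at 0: 3/2.
At -10/3: a logarithmic branch point.
At 3/2: an algebraic (square-root) branch point.

Branch term (-17/14)*log(1 - μ/(-10/3)): its argument vanishes at μ = -10/3, a logarithmic branch point, modulus 10/3.
Branch term (16/7)*sqrt(1 - μ/(3/2)): its argument vanishes at μ = 3/2, a square-root branch point, modulus 3/2.
The radius of convergence is the smallest modulus among the singular points: 3/2.
List the singular points by increasing real part (a conjugate pair: the negative imaginary part first).


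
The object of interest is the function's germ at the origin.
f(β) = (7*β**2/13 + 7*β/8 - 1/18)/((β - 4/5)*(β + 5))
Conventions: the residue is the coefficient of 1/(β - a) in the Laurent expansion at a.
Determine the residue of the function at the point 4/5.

The residue is 2893/16965.

At the order-1 pole 4/5 set g(β) = (β - (4/5))*f(β) = (7*β**2/13 + 7*β/8 - 1/18)/(β + 5).
Simple pole: residue = g(a) at a = 4/5, which is 2893/16965.


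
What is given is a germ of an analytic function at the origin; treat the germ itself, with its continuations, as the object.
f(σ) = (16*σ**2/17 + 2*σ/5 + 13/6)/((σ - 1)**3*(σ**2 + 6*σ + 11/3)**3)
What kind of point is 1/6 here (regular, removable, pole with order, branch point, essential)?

Denominator factors: σ**2 + 6*σ + 11/3 = 169/36 at σ = 1/6; σ - 1 = -5/6 at σ = 1/6 — none vanishes.
So the germ continues analytically to 1/6.

The point is a regular point.


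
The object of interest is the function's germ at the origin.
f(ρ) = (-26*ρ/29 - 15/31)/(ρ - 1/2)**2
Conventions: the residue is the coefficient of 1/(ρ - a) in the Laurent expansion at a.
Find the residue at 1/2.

At the order-2 pole 1/2 set g(ρ) = (ρ - (1/2))^2*f(ρ) = -26*ρ/29 - 15/31.
Order-2 pole: residue = g'(a); g'(1/2) = -26/29, so the residue is -26/29.

The residue is -26/29.


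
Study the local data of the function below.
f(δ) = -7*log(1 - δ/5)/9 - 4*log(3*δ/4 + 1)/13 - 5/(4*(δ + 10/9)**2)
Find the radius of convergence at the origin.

The radius of convergence is 10/9.

Denominator factor (δ + 10/9)^2: pole of order 2 at -10/9, modulus 10/9.
Branch term (-4/13)*log(1 - δ/(-4/3)): its argument vanishes at δ = -4/3, a logarithmic branch point, modulus 4/3.
Branch term (-7/9)*log(1 - δ/(5)): its argument vanishes at δ = 5, a logarithmic branch point, modulus 5.
The radius of convergence is the smallest modulus among the singular points: 10/9.


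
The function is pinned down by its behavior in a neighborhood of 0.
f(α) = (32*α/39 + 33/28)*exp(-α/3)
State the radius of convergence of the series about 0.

The radius of convergence is infinite.

The factor exp(-α/3) is entire and contributes no finite singular point.
The polynomial part has no poles.
No finite singular points: the Taylor series at 0 converges everywhere.


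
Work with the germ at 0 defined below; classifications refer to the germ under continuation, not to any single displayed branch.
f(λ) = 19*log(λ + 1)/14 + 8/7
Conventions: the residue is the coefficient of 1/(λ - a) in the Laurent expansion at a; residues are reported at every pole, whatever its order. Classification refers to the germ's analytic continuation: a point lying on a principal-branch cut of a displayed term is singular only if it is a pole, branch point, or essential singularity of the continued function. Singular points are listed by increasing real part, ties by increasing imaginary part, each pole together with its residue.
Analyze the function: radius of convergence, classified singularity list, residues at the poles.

Radius of convergence at 0: 1.
At -1: a logarithmic branch point.

Branch term (19/14)*log(1 - λ/(-1)): its argument vanishes at λ = -1, a logarithmic branch point, modulus 1.
The radius of convergence is the smallest modulus among the singular points: 1.


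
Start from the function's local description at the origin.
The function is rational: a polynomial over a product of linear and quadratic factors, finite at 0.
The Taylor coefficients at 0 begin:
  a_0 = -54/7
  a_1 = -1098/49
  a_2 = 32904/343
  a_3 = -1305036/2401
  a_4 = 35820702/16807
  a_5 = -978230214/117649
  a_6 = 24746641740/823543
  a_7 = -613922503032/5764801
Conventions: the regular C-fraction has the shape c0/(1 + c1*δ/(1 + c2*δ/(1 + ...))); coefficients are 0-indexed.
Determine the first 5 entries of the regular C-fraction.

Taylor coefficients (read off): a_0 = -54/7, a_1 = -1098/49, a_2 = 32904/343, a_3 = -1305036/2401, a_4 = 35820702/16807.
c0 = a_0 = -54/7. Peel one level at a time: if S = 1 + c*δ/S' with S'(0) = 1, then c is the δ-coefficient of S and S' = c*δ/(S - 1).
S_1 = c0/f = 1 + (-61/21)*δ + (1315/63)*δ^2 + ...; c1 = -61/21.
S_2 = c1*δ/(S_1 - 1) = 1 + (1315/183)*δ + (-22062/3721)*δ^2 + ...; c2 = 1315/183.
S_3 = c2*δ/(S_2 - 1) = 1 + (66186/80215)*δ + (9386091/1729225)*δ^2 + ...; c3 = 66186/80215.
S_4 = c3*δ/(S_3 - 1) = 1 + (-63616839/9670510)*δ + ...; c4 = -63616839/9670510.

The regular C-fraction coefficients are [-54/7, -61/21, 1315/183, 66186/80215, -63616839/9670510].


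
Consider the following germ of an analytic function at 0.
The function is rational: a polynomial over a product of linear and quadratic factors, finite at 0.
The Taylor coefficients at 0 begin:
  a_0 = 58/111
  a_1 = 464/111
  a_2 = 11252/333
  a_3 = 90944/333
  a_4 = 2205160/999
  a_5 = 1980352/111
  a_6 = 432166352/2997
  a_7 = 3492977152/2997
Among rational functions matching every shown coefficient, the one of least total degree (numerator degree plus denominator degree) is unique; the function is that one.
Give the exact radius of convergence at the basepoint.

The radius of convergence is -6 + (5/2)*sqrt(6).

No rational of total degree below 2 reproduces all 8 coefficients; solving the [0/2] Pade equations on them gives f(ξ) = -29/(37*(ξ**2 + 12*ξ - 3/2)), whose expansion matches every shown term.
Denominator factor (ξ**2 + 12*ξ - 3/2): discriminant 150, real irrational roots -6 + (5/2)*sqrt(6) and -6 - (5/2)*sqrt(6); poles of order 1, moduli -6 + (5/2)*sqrt(6) and 6 + (5/2)*sqrt(6).
The radius of convergence is the smallest modulus among the singular points: -6 + (5/2)*sqrt(6).


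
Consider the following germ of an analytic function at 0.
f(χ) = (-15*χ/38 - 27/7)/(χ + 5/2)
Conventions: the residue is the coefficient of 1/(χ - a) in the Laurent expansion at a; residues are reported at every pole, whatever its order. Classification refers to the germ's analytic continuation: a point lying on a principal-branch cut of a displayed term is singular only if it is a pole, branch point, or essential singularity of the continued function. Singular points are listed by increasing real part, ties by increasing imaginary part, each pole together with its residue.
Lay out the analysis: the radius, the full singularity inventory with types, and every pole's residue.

Denominator factor (χ + 5/2): pole of order 1 at -5/2, modulus 5/2.
The radius of convergence is the smallest modulus among the singular points: 5/2.
At the order-1 pole -5/2 set g(χ) = (χ - (-5/2))*f(χ) = -15*χ/38 - 27/7.
Simple pole: residue = g(a) at a = -5/2, which is -1527/532.

Radius of convergence at 0: 5/2.
At -5/2: a pole of order 1; residue -1527/532.


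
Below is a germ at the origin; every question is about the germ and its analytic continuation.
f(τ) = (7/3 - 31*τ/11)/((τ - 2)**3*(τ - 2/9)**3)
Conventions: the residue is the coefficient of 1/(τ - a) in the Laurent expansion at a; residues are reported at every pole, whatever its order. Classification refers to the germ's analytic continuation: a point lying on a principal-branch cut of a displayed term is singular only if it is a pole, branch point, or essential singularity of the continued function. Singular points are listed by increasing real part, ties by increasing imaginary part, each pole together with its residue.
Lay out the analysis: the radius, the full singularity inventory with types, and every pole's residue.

Denominator factor (τ - 2)^3: pole of order 3 at 2, modulus 2.
Denominator factor (τ - 2/9)^3: pole of order 3 at 2/9, modulus 2/9.
The radius of convergence is the smallest modulus among the singular points: 2/9.
At the order-3 pole 2/9 set g(τ) = (τ - (2/9))^3*f(τ) = (7/3 - 31*τ/11)/(τ - 2)**3.
Order-3 pole: residue = g''(a)/2; g''(2/9) = 1554957/2883584, so the residue is 1554957/5767168.
At the order-3 pole 2 set g(τ) = (τ - (2))^3*f(τ) = (7/3 - 31*τ/11)/(τ - 2/9)**3.
Order-3 pole: residue = g''(a)/2; g''(2) = -1554957/2883584, so the residue is -1554957/5767168.
List the singular points by increasing real part (a conjugate pair: the negative imaginary part first).

Radius of convergence at 0: 2/9.
At 2/9: a pole of order 3; residue 1554957/5767168.
At 2: a pole of order 3; residue -1554957/5767168.


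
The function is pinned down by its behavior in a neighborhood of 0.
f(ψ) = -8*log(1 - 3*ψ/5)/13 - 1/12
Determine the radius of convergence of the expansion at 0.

Branch term (-8/13)*log(1 - ψ/(5/3)): its argument vanishes at ψ = 5/3, a logarithmic branch point, modulus 5/3.
The radius of convergence is the smallest modulus among the singular points: 5/3.

The radius of convergence is 5/3.


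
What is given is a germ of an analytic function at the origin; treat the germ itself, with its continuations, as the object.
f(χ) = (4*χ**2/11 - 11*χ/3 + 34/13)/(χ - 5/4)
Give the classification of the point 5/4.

The denominator factor χ - 5/4 vanishes at 5/4 and appears to the power 1; the numerator there equals -1201/858, nonzero, and no other factor vanishes.
Hence a pole whose order is the multiplicity, 1.

The point is a pole of order 1.


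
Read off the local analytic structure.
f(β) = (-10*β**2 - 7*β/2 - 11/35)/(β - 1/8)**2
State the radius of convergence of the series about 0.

Denominator factor (β - 1/8)^2: pole of order 2 at 1/8, modulus 1/8.
The radius of convergence is the smallest modulus among the singular points: 1/8.

The radius of convergence is 1/8.


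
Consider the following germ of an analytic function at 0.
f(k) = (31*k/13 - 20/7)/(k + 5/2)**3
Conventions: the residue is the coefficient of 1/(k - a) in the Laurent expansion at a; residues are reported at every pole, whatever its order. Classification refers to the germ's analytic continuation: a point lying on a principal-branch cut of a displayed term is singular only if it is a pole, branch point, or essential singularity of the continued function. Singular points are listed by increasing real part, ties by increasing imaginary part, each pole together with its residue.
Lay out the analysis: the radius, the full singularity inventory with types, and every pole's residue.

Denominator factor (k + 5/2)^3: pole of order 3 at -5/2, modulus 5/2.
The radius of convergence is the smallest modulus among the singular points: 5/2.
At the order-3 pole -5/2 set g(k) = (k - (-5/2))^3*f(k) = 31*k/13 - 20/7.
Order-3 pole: residue = g''(a)/2; g''(-5/2) = 0, so the residue is 0.

Radius of convergence at 0: 5/2.
At -5/2: a pole of order 3; residue 0.


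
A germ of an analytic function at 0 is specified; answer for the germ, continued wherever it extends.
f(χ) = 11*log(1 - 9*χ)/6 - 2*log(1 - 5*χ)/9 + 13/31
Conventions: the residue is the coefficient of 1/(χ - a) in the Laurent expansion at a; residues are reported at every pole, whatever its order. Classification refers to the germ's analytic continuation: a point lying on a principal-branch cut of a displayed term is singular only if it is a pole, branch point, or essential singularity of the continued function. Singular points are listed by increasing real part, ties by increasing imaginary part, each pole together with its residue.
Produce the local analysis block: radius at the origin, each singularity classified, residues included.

Branch term (-2/9)*log(1 - χ/(1/5)): its argument vanishes at χ = 1/5, a logarithmic branch point, modulus 1/5.
Branch term (11/6)*log(1 - χ/(1/9)): its argument vanishes at χ = 1/9, a logarithmic branch point, modulus 1/9.
The radius of convergence is the smallest modulus among the singular points: 1/9.
List the singular points by increasing real part (a conjugate pair: the negative imaginary part first).

Radius of convergence at 0: 1/9.
At 1/9: a logarithmic branch point.
At 1/5: a logarithmic branch point.


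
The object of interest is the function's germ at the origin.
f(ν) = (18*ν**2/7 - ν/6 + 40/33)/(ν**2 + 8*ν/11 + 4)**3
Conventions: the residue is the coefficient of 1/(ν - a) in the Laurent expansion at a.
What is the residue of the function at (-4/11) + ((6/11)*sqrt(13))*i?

The residue is -((2777797/318898944)*sqrt(13))*i.

The factor ν**2 + 8*ν/11 + 4 splits as (ν - a)(ν - a') with a = (-4/11) + ((6/11)*sqrt(13))*i, a' = (-4/11) - ((6/11)*sqrt(13))*i. At the order-3 pole a set g(ν) = (ν - a)^3*f(ν) = [18*ν**2/7 - ν/6 + 40/33] / (ν - a')^3.
Order-3 pole: residue = g''(a)/2; g''((-4/11) + ((6/11)*sqrt(13))*i) = -((2777797/159449472)*sqrt(13))*i, so the residue is -((2777797/318898944)*sqrt(13))*i.


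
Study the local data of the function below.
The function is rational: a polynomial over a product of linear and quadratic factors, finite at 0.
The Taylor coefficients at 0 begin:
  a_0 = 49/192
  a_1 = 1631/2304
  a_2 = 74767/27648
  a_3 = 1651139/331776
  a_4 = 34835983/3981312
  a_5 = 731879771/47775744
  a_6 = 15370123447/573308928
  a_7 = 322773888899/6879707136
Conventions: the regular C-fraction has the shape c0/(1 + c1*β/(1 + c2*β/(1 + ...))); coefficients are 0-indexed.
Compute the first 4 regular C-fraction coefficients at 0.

The regular C-fraction coefficients are [49/192, -233/84, -3413/3262, 11496415/1590458].


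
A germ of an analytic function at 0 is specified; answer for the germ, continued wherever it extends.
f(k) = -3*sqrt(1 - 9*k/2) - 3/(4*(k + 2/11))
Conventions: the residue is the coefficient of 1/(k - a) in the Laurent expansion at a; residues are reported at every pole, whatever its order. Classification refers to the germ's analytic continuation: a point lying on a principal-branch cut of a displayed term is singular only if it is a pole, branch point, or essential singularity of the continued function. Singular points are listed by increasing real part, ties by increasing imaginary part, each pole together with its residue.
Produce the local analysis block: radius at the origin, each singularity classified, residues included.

Radius of convergence at 0: 2/11.
At -2/11: a pole of order 1; residue -3/4.
At 2/9: an algebraic (square-root) branch point.

Denominator factor (k + 2/11): pole of order 1 at -2/11, modulus 2/11.
Branch term (-3)*sqrt(1 - k/(2/9)): its argument vanishes at k = 2/9, a square-root branch point, modulus 2/9.
The radius of convergence is the smallest modulus among the singular points: 2/11.
The branch term is analytic at -2/11 and contributes nothing to the residue; only the rational part matters.
At the order-1 pole -2/11 set g(k) = (k - (-2/11))*(rational part) = -3/4.
Simple pole: residue = g(a) at a = -2/11, which is -3/4.
List the singular points by increasing real part (a conjugate pair: the negative imaginary part first).


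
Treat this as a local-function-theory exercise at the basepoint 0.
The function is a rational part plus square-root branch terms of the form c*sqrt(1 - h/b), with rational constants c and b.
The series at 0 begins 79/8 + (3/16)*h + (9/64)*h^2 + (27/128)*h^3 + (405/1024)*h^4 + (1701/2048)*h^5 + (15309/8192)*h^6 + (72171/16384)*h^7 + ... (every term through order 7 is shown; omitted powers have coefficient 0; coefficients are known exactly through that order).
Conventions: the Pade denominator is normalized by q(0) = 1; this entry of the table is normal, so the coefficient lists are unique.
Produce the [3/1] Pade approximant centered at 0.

Taylor coefficients needed (read off): a_0 = 79/8, a_1 = 3/16, a_2 = 9/64, a_3 = 27/128, a_4 = 405/1024.
Write the denominator as Q(h) = 1 + q1*h. Requiring Q*f - P = O(h^5) with deg P <= 3 kills the coefficients of h^4..h^4 in Q*f:
  h^4: a_4 + q1*a_3 = 0, i.e. 405/1024 + (27/128)*q1 = 0.
Solving this linear system: q1 = -15/8.
The numerator is Q*f truncated at degree 3: P0 = a_0 = 79/8; P1 = a_1 + q1*a_0 = -1173/64; P2 = a_2 + q1*a_1 = -27/128; P3 = a_3 + q1*a_2 = -27/512.

The Pade approximant has numerator coefficients [79/8, -1173/64, -27/128, -27/512]; denominator coefficients [1, -15/8].


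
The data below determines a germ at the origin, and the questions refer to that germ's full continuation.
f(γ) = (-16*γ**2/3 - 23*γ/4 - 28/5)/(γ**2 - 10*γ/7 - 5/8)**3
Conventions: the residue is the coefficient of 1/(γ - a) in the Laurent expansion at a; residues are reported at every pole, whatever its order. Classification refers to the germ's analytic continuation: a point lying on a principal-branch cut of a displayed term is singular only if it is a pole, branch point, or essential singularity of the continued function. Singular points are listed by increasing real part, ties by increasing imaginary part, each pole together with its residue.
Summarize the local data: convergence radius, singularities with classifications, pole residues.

Radius of convergence at 0: -5/7 + (1/28)*sqrt(890).
At 5/7 - (1/28)*sqrt(890): a pole of order 3; residue (62986462/1321816875)*sqrt(890).
At 5/7 + (1/28)*sqrt(890): a pole of order 3; residue -(62986462/1321816875)*sqrt(890).


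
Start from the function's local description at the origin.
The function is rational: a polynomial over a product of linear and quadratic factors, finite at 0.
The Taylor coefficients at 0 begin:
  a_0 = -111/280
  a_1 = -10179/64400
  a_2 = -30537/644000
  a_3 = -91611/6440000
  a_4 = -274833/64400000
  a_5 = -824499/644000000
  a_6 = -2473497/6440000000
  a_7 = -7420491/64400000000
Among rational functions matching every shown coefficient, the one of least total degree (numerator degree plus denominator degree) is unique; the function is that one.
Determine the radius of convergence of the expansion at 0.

The radius of convergence is 10/3.

No rational of total degree below 2 reproduces all 8 coefficients; solving the [1/1] Pade equations on them gives f(ψ) = (3*ψ/23 + 37/28)/(ψ - 10/3), whose expansion matches every shown term.
Denominator factor (ψ - 10/3): pole of order 1 at 10/3, modulus 10/3.
The radius of convergence is the smallest modulus among the singular points: 10/3.


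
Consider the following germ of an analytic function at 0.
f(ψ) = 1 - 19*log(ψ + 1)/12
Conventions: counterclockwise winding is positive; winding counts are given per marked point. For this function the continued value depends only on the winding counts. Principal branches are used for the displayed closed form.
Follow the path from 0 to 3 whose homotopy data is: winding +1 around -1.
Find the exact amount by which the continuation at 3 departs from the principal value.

The rational part is single-valued and drops out of the difference; each branch term changes only by its own monodromy.
(-19/12)*log(1 - ψ/(-1)): each positive loop around -1 adds 2*pi*i to the log, so winding +1 contributes (-19/12)*(1)*2*pi*i = -(19/6)*pi*i.
Summing the contributions at ψ = 3 gives -(19/6)*pi*i.

Continued minus principal equals -(19/6)*pi*i.


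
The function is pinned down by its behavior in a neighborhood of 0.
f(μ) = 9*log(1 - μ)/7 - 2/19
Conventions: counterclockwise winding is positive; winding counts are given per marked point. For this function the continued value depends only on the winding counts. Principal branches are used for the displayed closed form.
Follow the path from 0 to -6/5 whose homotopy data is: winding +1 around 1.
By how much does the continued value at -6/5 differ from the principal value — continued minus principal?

Continued minus principal equals (18/7)*pi*i.

The rational part is single-valued and drops out of the difference; each branch term changes only by its own monodromy.
(9/7)*log(1 - μ/(1)): each positive loop around 1 adds 2*pi*i to the log, so winding +1 contributes (9/7)*(1)*2*pi*i = (18/7)*pi*i.
Summing the contributions at μ = -6/5 gives (18/7)*pi*i.


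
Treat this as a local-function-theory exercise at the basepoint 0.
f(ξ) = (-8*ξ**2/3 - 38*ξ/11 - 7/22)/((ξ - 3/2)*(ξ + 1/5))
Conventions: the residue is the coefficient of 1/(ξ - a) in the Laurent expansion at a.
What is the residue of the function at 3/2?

The residue is -115/17.

At the order-1 pole 3/2 set g(ξ) = (ξ - (3/2))*f(ξ) = (-8*ξ**2/3 - 38*ξ/11 - 7/22)/(ξ + 1/5).
Simple pole: residue = g(a) at a = 3/2, which is -115/17.


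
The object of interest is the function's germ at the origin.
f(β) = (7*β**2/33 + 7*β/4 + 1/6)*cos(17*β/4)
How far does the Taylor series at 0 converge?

The factor cos(17*β/4) is entire and contributes no finite singular point.
The polynomial part has no poles.
No finite singular points: the Taylor series at 0 converges everywhere.

The radius of convergence is infinite.


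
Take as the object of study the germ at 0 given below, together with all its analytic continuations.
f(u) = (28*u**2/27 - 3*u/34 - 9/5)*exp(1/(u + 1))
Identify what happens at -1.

The point is an essential singularity.

The exponent 1/(u - (-1)) has a pole at -1, so exp(1/(u - (-1))) takes every nonzero value near it: an essential singularity (not a pole of any order).


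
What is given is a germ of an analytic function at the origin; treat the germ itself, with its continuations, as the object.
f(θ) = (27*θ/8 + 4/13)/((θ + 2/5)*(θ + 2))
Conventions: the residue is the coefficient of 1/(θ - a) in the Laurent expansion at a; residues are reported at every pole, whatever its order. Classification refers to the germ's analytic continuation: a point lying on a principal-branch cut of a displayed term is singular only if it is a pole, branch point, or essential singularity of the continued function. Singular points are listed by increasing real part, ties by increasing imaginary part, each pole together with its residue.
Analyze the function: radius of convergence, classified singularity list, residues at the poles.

Radius of convergence at 0: 2/5.
At -2: a pole of order 1; residue 1675/416.
At -2/5: a pole of order 1; residue -271/416.

Denominator factor (θ + 2): pole of order 1 at -2, modulus 2.
Denominator factor (θ + 2/5): pole of order 1 at -2/5, modulus 2/5.
The radius of convergence is the smallest modulus among the singular points: 2/5.
At the order-1 pole -2 set g(θ) = (θ - (-2))*f(θ) = (27*θ/8 + 4/13)/(θ + 2/5).
Simple pole: residue = g(a) at a = -2, which is 1675/416.
At the order-1 pole -2/5 set g(θ) = (θ - (-2/5))*f(θ) = (27*θ/8 + 4/13)/(θ + 2).
Simple pole: residue = g(a) at a = -2/5, which is -271/416.
List the singular points by increasing real part (a conjugate pair: the negative imaginary part first).


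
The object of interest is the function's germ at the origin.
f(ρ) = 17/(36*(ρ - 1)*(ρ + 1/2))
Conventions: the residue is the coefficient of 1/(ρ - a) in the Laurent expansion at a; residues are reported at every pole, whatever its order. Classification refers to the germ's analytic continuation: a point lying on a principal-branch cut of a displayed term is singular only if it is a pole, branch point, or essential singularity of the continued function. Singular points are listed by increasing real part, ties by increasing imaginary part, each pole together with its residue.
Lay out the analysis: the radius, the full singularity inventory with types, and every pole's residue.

Denominator factor (ρ + 1/2): pole of order 1 at -1/2, modulus 1/2.
Denominator factor (ρ - 1): pole of order 1 at 1, modulus 1.
The radius of convergence is the smallest modulus among the singular points: 1/2.
At the order-1 pole -1/2 set g(ρ) = (ρ - (-1/2))*f(ρ) = 17/(36*(ρ - 1)).
Simple pole: residue = g(a) at a = -1/2, which is -17/54.
At the order-1 pole 1 set g(ρ) = (ρ - (1))*f(ρ) = 17/(36*(ρ + 1/2)).
Simple pole: residue = g(a) at a = 1, which is 17/54.
List the singular points by increasing real part (a conjugate pair: the negative imaginary part first).

Radius of convergence at 0: 1/2.
At -1/2: a pole of order 1; residue -17/54.
At 1: a pole of order 1; residue 17/54.


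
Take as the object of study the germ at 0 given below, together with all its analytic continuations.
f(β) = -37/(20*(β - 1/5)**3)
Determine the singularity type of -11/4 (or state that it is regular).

Denominator factors: β - 1/5 = -59/20 at β = -11/4 — none vanishes.
So the germ continues analytically to -11/4.

The point is a regular point.


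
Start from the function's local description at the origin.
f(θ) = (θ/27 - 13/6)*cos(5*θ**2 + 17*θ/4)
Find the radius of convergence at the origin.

The factor cos(5*θ**2 + 17*θ/4) is entire and contributes no finite singular point.
The polynomial part has no poles.
No finite singular points: the Taylor series at 0 converges everywhere.

The radius of convergence is infinite.


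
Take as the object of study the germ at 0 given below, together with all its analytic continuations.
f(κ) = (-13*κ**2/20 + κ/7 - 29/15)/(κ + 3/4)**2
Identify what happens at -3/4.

The point is a pole of order 2.

The denominator factor κ + 3/4 vanishes at -3/4 and appears to the power 2; the numerator there equals -16169/6720, nonzero, and no other factor vanishes.
Hence a pole whose order is the multiplicity, 2.


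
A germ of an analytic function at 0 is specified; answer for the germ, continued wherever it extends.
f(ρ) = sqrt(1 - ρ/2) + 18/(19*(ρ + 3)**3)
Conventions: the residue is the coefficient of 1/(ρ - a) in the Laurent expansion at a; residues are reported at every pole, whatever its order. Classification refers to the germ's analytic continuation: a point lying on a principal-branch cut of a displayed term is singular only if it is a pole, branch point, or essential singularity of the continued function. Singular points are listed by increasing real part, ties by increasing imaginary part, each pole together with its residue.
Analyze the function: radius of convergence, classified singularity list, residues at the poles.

Denominator factor (ρ + 3)^3: pole of order 3 at -3, modulus 3.
Branch term (1)*sqrt(1 - ρ/(2)): its argument vanishes at ρ = 2, a square-root branch point, modulus 2.
The radius of convergence is the smallest modulus among the singular points: 2.
The branch term is analytic at -3 and contributes nothing to the residue; only the rational part matters.
At the order-3 pole -3 set g(ρ) = (ρ - (-3))^3*(rational part) = 18/19.
Order-3 pole: residue = g''(a)/2; g''(-3) = 0, so the residue is 0.
List the singular points by increasing real part (a conjugate pair: the negative imaginary part first).

Radius of convergence at 0: 2.
At -3: a pole of order 3; residue 0.
At 2: an algebraic (square-root) branch point.


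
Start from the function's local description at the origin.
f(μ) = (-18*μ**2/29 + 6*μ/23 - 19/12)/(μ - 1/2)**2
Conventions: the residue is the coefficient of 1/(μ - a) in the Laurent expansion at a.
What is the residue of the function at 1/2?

At the order-2 pole 1/2 set g(μ) = (μ - (1/2))^2*f(μ) = -18*μ**2/29 + 6*μ/23 - 19/12.
Order-2 pole: residue = g'(a); g'(1/2) = -240/667, so the residue is -240/667.

The residue is -240/667.


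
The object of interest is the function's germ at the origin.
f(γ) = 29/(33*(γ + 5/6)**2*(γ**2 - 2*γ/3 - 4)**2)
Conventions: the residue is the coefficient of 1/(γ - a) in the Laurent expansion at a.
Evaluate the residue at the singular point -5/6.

The residue is -25984/131769.

At the order-2 pole -5/6 set g(γ) = (γ - (-5/6))^2*f(γ) = 29/(33*(γ**2 - 2*γ/3 - 4)**2).
Order-2 pole: residue = g'(a); g'(-5/6) = -25984/131769, so the residue is -25984/131769.


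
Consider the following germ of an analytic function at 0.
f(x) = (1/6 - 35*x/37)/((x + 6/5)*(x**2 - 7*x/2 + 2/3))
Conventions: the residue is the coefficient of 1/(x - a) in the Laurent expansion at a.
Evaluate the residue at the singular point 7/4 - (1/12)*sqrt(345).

The factor x**2 - 7*x/2 + 2/3 splits as (x - a)(x - a') with a = 7/4 - (1/12)*sqrt(345), a' = 7/4 + (1/12)*sqrt(345). At the order-1 pole a set g(x) = (x - a)*f(x) = [(1/6 - 35*x/37)/(x + 6/5)] / (x - a').
Simple pole: residue = g(a) at a = 7/4 - (1/12)*sqrt(345), which is -7225/70004 + (9437/1610092)*sqrt(345).

The residue is -7225/70004 + (9437/1610092)*sqrt(345).


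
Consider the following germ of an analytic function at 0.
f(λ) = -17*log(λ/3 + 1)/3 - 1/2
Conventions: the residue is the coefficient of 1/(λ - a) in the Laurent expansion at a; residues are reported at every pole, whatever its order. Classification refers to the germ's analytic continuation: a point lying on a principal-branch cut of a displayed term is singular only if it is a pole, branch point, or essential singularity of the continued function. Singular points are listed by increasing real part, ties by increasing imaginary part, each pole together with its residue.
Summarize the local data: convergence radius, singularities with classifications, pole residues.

Branch term (-17/3)*log(1 - λ/(-3)): its argument vanishes at λ = -3, a logarithmic branch point, modulus 3.
The radius of convergence is the smallest modulus among the singular points: 3.

Radius of convergence at 0: 3.
At -3: a logarithmic branch point.


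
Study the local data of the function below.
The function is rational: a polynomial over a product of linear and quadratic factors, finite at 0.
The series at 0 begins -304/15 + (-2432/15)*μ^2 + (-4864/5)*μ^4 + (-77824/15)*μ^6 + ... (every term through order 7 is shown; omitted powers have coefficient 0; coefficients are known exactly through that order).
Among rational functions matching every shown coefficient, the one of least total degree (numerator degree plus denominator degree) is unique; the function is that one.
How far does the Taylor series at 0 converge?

The radius of convergence is 1/2.

No rational of total degree below 4 reproduces all 8 coefficients; solving the [0/4] Pade equations on them gives f(μ) = -19/(15*(μ - 1/2)**2*(μ + 1/2)**2), whose expansion matches every shown term.
Denominator factor (μ - 1/2)^2: pole of order 2 at 1/2, modulus 1/2.
Denominator factor (μ + 1/2)^2: pole of order 2 at -1/2, modulus 1/2.
The radius of convergence is the smallest modulus among the singular points: 1/2.


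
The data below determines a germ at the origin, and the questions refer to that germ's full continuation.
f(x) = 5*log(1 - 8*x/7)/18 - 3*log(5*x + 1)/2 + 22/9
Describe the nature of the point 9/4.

There is no denominator, hence no pole anywhere.
Branch term log(1 - x/(-1/5)): argument at 9/4 is 49/4, nonzero, so 9/4 is not its branch point (a point on a principal cut is still regular for the continued germ).
Branch term log(1 - x/(7/8)): argument at 9/4 is -11/7, nonzero, so 9/4 is not its branch point (a point on a principal cut is still regular for the continued germ).
So the germ continues analytically to 9/4.

The point is a regular point.


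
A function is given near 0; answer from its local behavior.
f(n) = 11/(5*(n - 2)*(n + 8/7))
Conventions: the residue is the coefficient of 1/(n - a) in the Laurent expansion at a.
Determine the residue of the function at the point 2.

At the order-1 pole 2 set g(n) = (n - (2))*f(n) = 11/(5*(n + 8/7)).
Simple pole: residue = g(a) at a = 2, which is 7/10.

The residue is 7/10.


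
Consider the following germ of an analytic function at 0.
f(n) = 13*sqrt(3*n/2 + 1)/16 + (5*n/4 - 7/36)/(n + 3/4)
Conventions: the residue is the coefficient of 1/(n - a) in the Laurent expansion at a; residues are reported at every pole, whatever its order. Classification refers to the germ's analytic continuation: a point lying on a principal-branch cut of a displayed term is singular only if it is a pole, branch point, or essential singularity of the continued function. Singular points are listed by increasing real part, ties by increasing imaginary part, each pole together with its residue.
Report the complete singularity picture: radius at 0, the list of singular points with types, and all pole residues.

Denominator factor (n + 3/4): pole of order 1 at -3/4, modulus 3/4.
Branch term (13/16)*sqrt(1 - n/(-2/3)): its argument vanishes at n = -2/3, a square-root branch point, modulus 2/3.
The radius of convergence is the smallest modulus among the singular points: 2/3.
The branch term is analytic at -3/4 and contributes nothing to the residue; only the rational part matters.
At the order-1 pole -3/4 set g(n) = (n - (-3/4))*(rational part) = 5*n/4 - 7/36.
Simple pole: residue = g(a) at a = -3/4, which is -163/144.
List the singular points by increasing real part (a conjugate pair: the negative imaginary part first).

Radius of convergence at 0: 2/3.
At -3/4: a pole of order 1; residue -163/144.
At -2/3: an algebraic (square-root) branch point.
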